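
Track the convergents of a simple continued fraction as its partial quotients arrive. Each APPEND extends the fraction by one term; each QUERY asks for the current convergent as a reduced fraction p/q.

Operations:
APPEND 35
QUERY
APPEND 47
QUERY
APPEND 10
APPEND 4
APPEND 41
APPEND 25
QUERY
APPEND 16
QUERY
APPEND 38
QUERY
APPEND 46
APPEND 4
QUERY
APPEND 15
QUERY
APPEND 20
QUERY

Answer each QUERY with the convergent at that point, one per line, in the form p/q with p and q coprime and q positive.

35/1
1646/47
69796651/1992981
1119535577/31967338
42612148577/1216751825
7887725629053/225226956977
120277162805914/3434406905943
2413430981747333/68913365075837

APPEND 35: p_0 = 35·1 + 0 = 35, q_0 = 35·0 + 1 = 1 → 35/1
APPEND 47: p_1 = 47·35 + 1 = 1646, q_1 = 47·1 + 0 = 47 → 1646/47
APPEND 10: p_2 = 10·1646 + 35 = 16495, q_2 = 10·47 + 1 = 471 → 16495/471
APPEND 4: p_3 = 4·16495 + 1646 = 67626, q_3 = 4·471 + 47 = 1931 → 67626/1931
APPEND 41: p_4 = 41·67626 + 16495 = 2789161, q_4 = 41·1931 + 471 = 79642 → 2789161/79642
APPEND 25: p_5 = 25·2789161 + 67626 = 69796651, q_5 = 25·79642 + 1931 = 1992981 → 69796651/1992981
APPEND 16: p_6 = 16·69796651 + 2789161 = 1119535577, q_6 = 16·1992981 + 79642 = 31967338 → 1119535577/31967338
APPEND 38: p_7 = 38·1119535577 + 69796651 = 42612148577, q_7 = 38·31967338 + 1992981 = 1216751825 → 42612148577/1216751825
APPEND 46: p_8 = 46·42612148577 + 1119535577 = 1961278370119, q_8 = 46·1216751825 + 31967338 = 56002551288 → 1961278370119/56002551288
APPEND 4: p_9 = 4·1961278370119 + 42612148577 = 7887725629053, q_9 = 4·56002551288 + 1216751825 = 225226956977 → 7887725629053/225226956977
APPEND 15: p_10 = 15·7887725629053 + 1961278370119 = 120277162805914, q_10 = 15·225226956977 + 56002551288 = 3434406905943 → 120277162805914/3434406905943
APPEND 20: p_11 = 20·120277162805914 + 7887725629053 = 2413430981747333, q_11 = 20·3434406905943 + 225226956977 = 68913365075837 → 2413430981747333/68913365075837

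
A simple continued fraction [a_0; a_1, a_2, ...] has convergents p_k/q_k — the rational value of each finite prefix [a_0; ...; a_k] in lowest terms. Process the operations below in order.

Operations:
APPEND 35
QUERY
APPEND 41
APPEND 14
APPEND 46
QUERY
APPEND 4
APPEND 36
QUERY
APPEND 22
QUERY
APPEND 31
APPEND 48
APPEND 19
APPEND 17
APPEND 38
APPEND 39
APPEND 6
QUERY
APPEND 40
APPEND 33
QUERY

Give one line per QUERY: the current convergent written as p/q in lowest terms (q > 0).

35/1
927830/26491
135260354/3861895
2979459247/85068229
12897300556689657592/368238135273378107
17107967539097319663757/488459273878598965196

APPEND 35: p_0 = 35·1 + 0 = 35, q_0 = 35·0 + 1 = 1 → 35/1
APPEND 41: p_1 = 41·35 + 1 = 1436, q_1 = 41·1 + 0 = 41 → 1436/41
APPEND 14: p_2 = 14·1436 + 35 = 20139, q_2 = 14·41 + 1 = 575 → 20139/575
APPEND 46: p_3 = 46·20139 + 1436 = 927830, q_3 = 46·575 + 41 = 26491 → 927830/26491
APPEND 4: p_4 = 4·927830 + 20139 = 3731459, q_4 = 4·26491 + 575 = 106539 → 3731459/106539
APPEND 36: p_5 = 36·3731459 + 927830 = 135260354, q_5 = 36·106539 + 26491 = 3861895 → 135260354/3861895
APPEND 22: p_6 = 22·135260354 + 3731459 = 2979459247, q_6 = 22·3861895 + 106539 = 85068229 → 2979459247/85068229
APPEND 31: p_7 = 31·2979459247 + 135260354 = 92498497011, q_7 = 31·85068229 + 3861895 = 2640976994 → 92498497011/2640976994
APPEND 48: p_8 = 48·92498497011 + 2979459247 = 4442907315775, q_8 = 48·2640976994 + 85068229 = 126851963941 → 4442907315775/126851963941
APPEND 19: p_9 = 19·4442907315775 + 92498497011 = 84507737496736, q_9 = 19·126851963941 + 2640976994 = 2412828291873 → 84507737496736/2412828291873
APPEND 17: p_10 = 17·84507737496736 + 4442907315775 = 1441074444760287, q_10 = 17·2412828291873 + 126851963941 = 41144932925782 → 1441074444760287/41144932925782
APPEND 38: p_11 = 38·1441074444760287 + 84507737496736 = 54845336638387642, q_11 = 38·41144932925782 + 2412828291873 = 1565920279471589 → 54845336638387642/1565920279471589
APPEND 39: p_12 = 39·54845336638387642 + 1441074444760287 = 2140409203341878325, q_12 = 39·1565920279471589 + 41144932925782 = 61112035832317753 → 2140409203341878325/61112035832317753
APPEND 6: p_13 = 6·2140409203341878325 + 54845336638387642 = 12897300556689657592, q_13 = 6·61112035832317753 + 1565920279471589 = 368238135273378107 → 12897300556689657592/368238135273378107
APPEND 40: p_14 = 40·12897300556689657592 + 2140409203341878325 = 518032431470928182005, q_14 = 40·368238135273378107 + 61112035832317753 = 14790637446767442033 → 518032431470928182005/14790637446767442033
APPEND 33: p_15 = 33·518032431470928182005 + 12897300556689657592 = 17107967539097319663757, q_15 = 33·14790637446767442033 + 368238135273378107 = 488459273878598965196 → 17107967539097319663757/488459273878598965196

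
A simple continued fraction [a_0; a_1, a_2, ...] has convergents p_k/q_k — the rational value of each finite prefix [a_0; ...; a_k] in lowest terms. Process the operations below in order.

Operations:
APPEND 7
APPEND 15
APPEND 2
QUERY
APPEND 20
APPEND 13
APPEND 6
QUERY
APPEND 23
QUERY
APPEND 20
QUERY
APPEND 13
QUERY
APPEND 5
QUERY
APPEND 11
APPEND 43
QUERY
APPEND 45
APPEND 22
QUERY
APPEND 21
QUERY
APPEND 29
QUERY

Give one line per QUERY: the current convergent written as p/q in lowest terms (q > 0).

APPEND 7: p_0 = 7·1 + 0 = 7, q_0 = 7·0 + 1 = 1 → 7/1
APPEND 15: p_1 = 15·7 + 1 = 106, q_1 = 15·1 + 0 = 15 → 106/15
APPEND 2: p_2 = 2·106 + 7 = 219, q_2 = 2·15 + 1 = 31 → 219/31
APPEND 20: p_3 = 20·219 + 106 = 4486, q_3 = 20·31 + 15 = 635 → 4486/635
APPEND 13: p_4 = 13·4486 + 219 = 58537, q_4 = 13·635 + 31 = 8286 → 58537/8286
APPEND 6: p_5 = 6·58537 + 4486 = 355708, q_5 = 6·8286 + 635 = 50351 → 355708/50351
APPEND 23: p_6 = 23·355708 + 58537 = 8239821, q_6 = 23·50351 + 8286 = 1166359 → 8239821/1166359
APPEND 20: p_7 = 20·8239821 + 355708 = 165152128, q_7 = 20·1166359 + 50351 = 23377531 → 165152128/23377531
APPEND 13: p_8 = 13·165152128 + 8239821 = 2155217485, q_8 = 13·23377531 + 1166359 = 305074262 → 2155217485/305074262
APPEND 5: p_9 = 5·2155217485 + 165152128 = 10941239553, q_9 = 5·305074262 + 23377531 = 1548748841 → 10941239553/1548748841
APPEND 11: p_10 = 11·10941239553 + 2155217485 = 122508852568, q_10 = 11·1548748841 + 305074262 = 17341311513 → 122508852568/17341311513
APPEND 43: p_11 = 43·122508852568 + 10941239553 = 5278821899977, q_11 = 43·17341311513 + 1548748841 = 747225143900 → 5278821899977/747225143900
APPEND 45: p_12 = 45·5278821899977 + 122508852568 = 237669494351533, q_12 = 45·747225143900 + 17341311513 = 33642472787013 → 237669494351533/33642472787013
APPEND 22: p_13 = 22·237669494351533 + 5278821899977 = 5234007697633703, q_13 = 22·33642472787013 + 747225143900 = 740881626458186 → 5234007697633703/740881626458186
APPEND 21: p_14 = 21·5234007697633703 + 237669494351533 = 110151831144659296, q_14 = 21·740881626458186 + 33642472787013 = 15592156628408919 → 110151831144659296/15592156628408919
APPEND 29: p_15 = 29·110151831144659296 + 5234007697633703 = 3199637110892753287, q_15 = 29·15592156628408919 + 740881626458186 = 452913423850316837 → 3199637110892753287/452913423850316837

219/31
355708/50351
8239821/1166359
165152128/23377531
2155217485/305074262
10941239553/1548748841
5278821899977/747225143900
5234007697633703/740881626458186
110151831144659296/15592156628408919
3199637110892753287/452913423850316837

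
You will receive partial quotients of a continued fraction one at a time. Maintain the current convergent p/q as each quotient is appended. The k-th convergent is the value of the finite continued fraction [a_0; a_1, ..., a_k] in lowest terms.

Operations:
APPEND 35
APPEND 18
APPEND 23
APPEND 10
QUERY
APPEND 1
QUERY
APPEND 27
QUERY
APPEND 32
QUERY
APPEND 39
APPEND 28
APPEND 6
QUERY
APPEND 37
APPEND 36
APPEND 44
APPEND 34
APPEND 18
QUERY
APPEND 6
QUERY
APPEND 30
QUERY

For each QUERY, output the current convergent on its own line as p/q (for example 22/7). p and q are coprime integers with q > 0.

APPEND 35: p_0 = 35·1 + 0 = 35, q_0 = 35·0 + 1 = 1 → 35/1
APPEND 18: p_1 = 18·35 + 1 = 631, q_1 = 18·1 + 0 = 18 → 631/18
APPEND 23: p_2 = 23·631 + 35 = 14548, q_2 = 23·18 + 1 = 415 → 14548/415
APPEND 10: p_3 = 10·14548 + 631 = 146111, q_3 = 10·415 + 18 = 4168 → 146111/4168
APPEND 1: p_4 = 1·146111 + 14548 = 160659, q_4 = 1·4168 + 415 = 4583 → 160659/4583
APPEND 27: p_5 = 27·160659 + 146111 = 4483904, q_5 = 27·4583 + 4168 = 127909 → 4483904/127909
APPEND 32: p_6 = 32·4483904 + 160659 = 143645587, q_6 = 32·127909 + 4583 = 4097671 → 143645587/4097671
APPEND 39: p_7 = 39·143645587 + 4483904 = 5606661797, q_7 = 39·4097671 + 127909 = 159937078 → 5606661797/159937078
APPEND 28: p_8 = 28·5606661797 + 143645587 = 157130175903, q_8 = 28·159937078 + 4097671 = 4482335855 → 157130175903/4482335855
APPEND 6: p_9 = 6·157130175903 + 5606661797 = 948387717215, q_9 = 6·4482335855 + 159937078 = 27053952208 → 948387717215/27053952208
APPEND 37: p_10 = 37·948387717215 + 157130175903 = 35247475712858, q_10 = 37·27053952208 + 4482335855 = 1005478567551 → 35247475712858/1005478567551
APPEND 36: p_11 = 36·35247475712858 + 948387717215 = 1269857513380103, q_11 = 36·1005478567551 + 27053952208 = 36224282384044 → 1269857513380103/36224282384044
APPEND 44: p_12 = 44·1269857513380103 + 35247475712858 = 55908978064437390, q_12 = 44·36224282384044 + 1005478567551 = 1594873903465487 → 55908978064437390/1594873903465487
APPEND 34: p_13 = 34·55908978064437390 + 1269857513380103 = 1902175111704251363, q_13 = 34·1594873903465487 + 36224282384044 = 54261937000210602 → 1902175111704251363/54261937000210602
APPEND 18: p_14 = 18·1902175111704251363 + 55908978064437390 = 34295060988740961924, q_14 = 18·54261937000210602 + 1594873903465487 = 978309739907256323 → 34295060988740961924/978309739907256323
APPEND 6: p_15 = 6·34295060988740961924 + 1902175111704251363 = 207672541044150022907, q_15 = 6·978309739907256323 + 54261937000210602 = 5924120376443748540 → 207672541044150022907/5924120376443748540
APPEND 30: p_16 = 30·207672541044150022907 + 34295060988740961924 = 6264471292313241649134, q_16 = 30·5924120376443748540 + 978309739907256323 = 178701921033219712523 → 6264471292313241649134/178701921033219712523

146111/4168
160659/4583
4483904/127909
143645587/4097671
948387717215/27053952208
34295060988740961924/978309739907256323
207672541044150022907/5924120376443748540
6264471292313241649134/178701921033219712523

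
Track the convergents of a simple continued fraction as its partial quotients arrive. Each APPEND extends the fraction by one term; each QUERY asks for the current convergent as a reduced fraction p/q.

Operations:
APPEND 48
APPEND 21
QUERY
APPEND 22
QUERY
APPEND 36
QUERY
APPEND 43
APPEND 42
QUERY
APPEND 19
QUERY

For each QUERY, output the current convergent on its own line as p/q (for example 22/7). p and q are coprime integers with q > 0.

1009/21
22246/463
801865/16689
1449904387/30176469
27582685794/574071001

APPEND 48: p_0 = 48·1 + 0 = 48, q_0 = 48·0 + 1 = 1 → 48/1
APPEND 21: p_1 = 21·48 + 1 = 1009, q_1 = 21·1 + 0 = 21 → 1009/21
APPEND 22: p_2 = 22·1009 + 48 = 22246, q_2 = 22·21 + 1 = 463 → 22246/463
APPEND 36: p_3 = 36·22246 + 1009 = 801865, q_3 = 36·463 + 21 = 16689 → 801865/16689
APPEND 43: p_4 = 43·801865 + 22246 = 34502441, q_4 = 43·16689 + 463 = 718090 → 34502441/718090
APPEND 42: p_5 = 42·34502441 + 801865 = 1449904387, q_5 = 42·718090 + 16689 = 30176469 → 1449904387/30176469
APPEND 19: p_6 = 19·1449904387 + 34502441 = 27582685794, q_6 = 19·30176469 + 718090 = 574071001 → 27582685794/574071001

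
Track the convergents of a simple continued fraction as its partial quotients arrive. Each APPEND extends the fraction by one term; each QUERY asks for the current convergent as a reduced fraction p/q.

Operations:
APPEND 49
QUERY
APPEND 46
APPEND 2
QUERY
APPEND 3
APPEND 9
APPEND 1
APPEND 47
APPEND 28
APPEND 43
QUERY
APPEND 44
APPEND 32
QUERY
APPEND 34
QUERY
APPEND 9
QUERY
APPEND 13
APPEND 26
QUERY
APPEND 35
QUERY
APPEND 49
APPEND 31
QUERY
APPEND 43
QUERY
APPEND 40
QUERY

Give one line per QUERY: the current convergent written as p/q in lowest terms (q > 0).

49/1
4559/93
9466610097/193111244
13345492703761/272237334316
454163502743301/9264570748715
4100817017393470/83653374072751
1401985219967712156/28599372650129179
49123247483598783871/1002074801188215743
74710797716889150560756/1524040278358241933909
3214972742938149782234343/65582862234035275858673
128673620515242880439934476/2624838529639769276280829

APPEND 49: p_0 = 49·1 + 0 = 49, q_0 = 49·0 + 1 = 1 → 49/1
APPEND 46: p_1 = 46·49 + 1 = 2255, q_1 = 46·1 + 0 = 46 → 2255/46
APPEND 2: p_2 = 2·2255 + 49 = 4559, q_2 = 2·46 + 1 = 93 → 4559/93
APPEND 3: p_3 = 3·4559 + 2255 = 15932, q_3 = 3·93 + 46 = 325 → 15932/325
APPEND 9: p_4 = 9·15932 + 4559 = 147947, q_4 = 9·325 + 93 = 3018 → 147947/3018
APPEND 1: p_5 = 1·147947 + 15932 = 163879, q_5 = 1·3018 + 325 = 3343 → 163879/3343
APPEND 47: p_6 = 47·163879 + 147947 = 7850260, q_6 = 47·3343 + 3018 = 160139 → 7850260/160139
APPEND 28: p_7 = 28·7850260 + 163879 = 219971159, q_7 = 28·160139 + 3343 = 4487235 → 219971159/4487235
APPEND 43: p_8 = 43·219971159 + 7850260 = 9466610097, q_8 = 43·4487235 + 160139 = 193111244 → 9466610097/193111244
APPEND 44: p_9 = 44·9466610097 + 219971159 = 416750815427, q_9 = 44·193111244 + 4487235 = 8501381971 → 416750815427/8501381971
APPEND 32: p_10 = 32·416750815427 + 9466610097 = 13345492703761, q_10 = 32·8501381971 + 193111244 = 272237334316 → 13345492703761/272237334316
APPEND 34: p_11 = 34·13345492703761 + 416750815427 = 454163502743301, q_11 = 34·272237334316 + 8501381971 = 9264570748715 → 454163502743301/9264570748715
APPEND 9: p_12 = 9·454163502743301 + 13345492703761 = 4100817017393470, q_12 = 9·9264570748715 + 272237334316 = 83653374072751 → 4100817017393470/83653374072751
APPEND 13: p_13 = 13·4100817017393470 + 454163502743301 = 53764784728858411, q_13 = 13·83653374072751 + 9264570748715 = 1096758433694478 → 53764784728858411/1096758433694478
APPEND 26: p_14 = 26·53764784728858411 + 4100817017393470 = 1401985219967712156, q_14 = 26·1096758433694478 + 83653374072751 = 28599372650129179 → 1401985219967712156/28599372650129179
APPEND 35: p_15 = 35·1401985219967712156 + 53764784728858411 = 49123247483598783871, q_15 = 35·28599372650129179 + 1096758433694478 = 1002074801188215743 → 49123247483598783871/1002074801188215743
APPEND 49: p_16 = 49·49123247483598783871 + 1401985219967712156 = 2408441111916308121835, q_16 = 49·1002074801188215743 + 28599372650129179 = 49130264630872700586 → 2408441111916308121835/49130264630872700586
APPEND 31: p_17 = 31·2408441111916308121835 + 49123247483598783871 = 74710797716889150560756, q_17 = 31·49130264630872700586 + 1002074801188215743 = 1524040278358241933909 → 74710797716889150560756/1524040278358241933909
APPEND 43: p_18 = 43·74710797716889150560756 + 2408441111916308121835 = 3214972742938149782234343, q_18 = 43·1524040278358241933909 + 49130264630872700586 = 65582862234035275858673 → 3214972742938149782234343/65582862234035275858673
APPEND 40: p_19 = 40·3214972742938149782234343 + 74710797716889150560756 = 128673620515242880439934476, q_19 = 40·65582862234035275858673 + 1524040278358241933909 = 2624838529639769276280829 → 128673620515242880439934476/2624838529639769276280829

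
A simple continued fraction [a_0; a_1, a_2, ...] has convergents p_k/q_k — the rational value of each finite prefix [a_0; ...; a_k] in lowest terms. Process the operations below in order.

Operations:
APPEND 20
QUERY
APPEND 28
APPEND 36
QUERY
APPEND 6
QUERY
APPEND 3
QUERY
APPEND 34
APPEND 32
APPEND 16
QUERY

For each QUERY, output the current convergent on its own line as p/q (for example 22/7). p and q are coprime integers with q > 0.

20/1
20216/1009
121857/6082
385787/19255
6797582087/339273856

APPEND 20: p_0 = 20·1 + 0 = 20, q_0 = 20·0 + 1 = 1 → 20/1
APPEND 28: p_1 = 28·20 + 1 = 561, q_1 = 28·1 + 0 = 28 → 561/28
APPEND 36: p_2 = 36·561 + 20 = 20216, q_2 = 36·28 + 1 = 1009 → 20216/1009
APPEND 6: p_3 = 6·20216 + 561 = 121857, q_3 = 6·1009 + 28 = 6082 → 121857/6082
APPEND 3: p_4 = 3·121857 + 20216 = 385787, q_4 = 3·6082 + 1009 = 19255 → 385787/19255
APPEND 34: p_5 = 34·385787 + 121857 = 13238615, q_5 = 34·19255 + 6082 = 660752 → 13238615/660752
APPEND 32: p_6 = 32·13238615 + 385787 = 424021467, q_6 = 32·660752 + 19255 = 21163319 → 424021467/21163319
APPEND 16: p_7 = 16·424021467 + 13238615 = 6797582087, q_7 = 16·21163319 + 660752 = 339273856 → 6797582087/339273856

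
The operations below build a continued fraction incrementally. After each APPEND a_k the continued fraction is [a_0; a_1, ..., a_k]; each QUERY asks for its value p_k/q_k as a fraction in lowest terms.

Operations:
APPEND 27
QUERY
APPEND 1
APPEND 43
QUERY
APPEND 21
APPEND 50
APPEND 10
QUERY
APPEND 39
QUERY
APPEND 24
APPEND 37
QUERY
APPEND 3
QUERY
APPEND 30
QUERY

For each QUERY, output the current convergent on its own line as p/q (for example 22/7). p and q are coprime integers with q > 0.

APPEND 27: p_0 = 27·1 + 0 = 27, q_0 = 27·0 + 1 = 1 → 27/1
APPEND 1: p_1 = 1·27 + 1 = 28, q_1 = 1·1 + 0 = 1 → 28/1
APPEND 43: p_2 = 43·28 + 27 = 1231, q_2 = 43·1 + 1 = 44 → 1231/44
APPEND 21: p_3 = 21·1231 + 28 = 25879, q_3 = 21·44 + 1 = 925 → 25879/925
APPEND 50: p_4 = 50·25879 + 1231 = 1295181, q_4 = 50·925 + 44 = 46294 → 1295181/46294
APPEND 10: p_5 = 10·1295181 + 25879 = 12977689, q_5 = 10·46294 + 925 = 463865 → 12977689/463865
APPEND 39: p_6 = 39·12977689 + 1295181 = 507425052, q_6 = 39·463865 + 46294 = 18137029 → 507425052/18137029
APPEND 24: p_7 = 24·507425052 + 12977689 = 12191178937, q_7 = 24·18137029 + 463865 = 435752561 → 12191178937/435752561
APPEND 37: p_8 = 37·12191178937 + 507425052 = 451581045721, q_8 = 37·435752561 + 18137029 = 16140981786 → 451581045721/16140981786
APPEND 3: p_9 = 3·451581045721 + 12191178937 = 1366934316100, q_9 = 3·16140981786 + 435752561 = 48858697919 → 1366934316100/48858697919
APPEND 30: p_10 = 30·1366934316100 + 451581045721 = 41459610528721, q_10 = 30·48858697919 + 16140981786 = 1481901919356 → 41459610528721/1481901919356

27/1
1231/44
12977689/463865
507425052/18137029
451581045721/16140981786
1366934316100/48858697919
41459610528721/1481901919356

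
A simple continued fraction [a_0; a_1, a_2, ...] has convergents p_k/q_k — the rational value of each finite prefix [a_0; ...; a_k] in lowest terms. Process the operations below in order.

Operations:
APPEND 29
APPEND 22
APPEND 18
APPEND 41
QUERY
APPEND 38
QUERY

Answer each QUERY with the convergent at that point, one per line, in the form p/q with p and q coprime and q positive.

APPEND 29: p_0 = 29·1 + 0 = 29, q_0 = 29·0 + 1 = 1 → 29/1
APPEND 22: p_1 = 22·29 + 1 = 639, q_1 = 22·1 + 0 = 22 → 639/22
APPEND 18: p_2 = 18·639 + 29 = 11531, q_2 = 18·22 + 1 = 397 → 11531/397
APPEND 41: p_3 = 41·11531 + 639 = 473410, q_3 = 41·397 + 22 = 16299 → 473410/16299
APPEND 38: p_4 = 38·473410 + 11531 = 18001111, q_4 = 38·16299 + 397 = 619759 → 18001111/619759

473410/16299
18001111/619759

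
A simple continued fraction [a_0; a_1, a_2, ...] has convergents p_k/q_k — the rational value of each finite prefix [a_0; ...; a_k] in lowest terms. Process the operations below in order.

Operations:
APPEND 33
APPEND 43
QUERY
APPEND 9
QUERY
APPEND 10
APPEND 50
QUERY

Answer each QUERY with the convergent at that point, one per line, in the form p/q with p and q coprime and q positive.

1420/43
12813/388
6490313/196538

APPEND 33: p_0 = 33·1 + 0 = 33, q_0 = 33·0 + 1 = 1 → 33/1
APPEND 43: p_1 = 43·33 + 1 = 1420, q_1 = 43·1 + 0 = 43 → 1420/43
APPEND 9: p_2 = 9·1420 + 33 = 12813, q_2 = 9·43 + 1 = 388 → 12813/388
APPEND 10: p_3 = 10·12813 + 1420 = 129550, q_3 = 10·388 + 43 = 3923 → 129550/3923
APPEND 50: p_4 = 50·129550 + 12813 = 6490313, q_4 = 50·3923 + 388 = 196538 → 6490313/196538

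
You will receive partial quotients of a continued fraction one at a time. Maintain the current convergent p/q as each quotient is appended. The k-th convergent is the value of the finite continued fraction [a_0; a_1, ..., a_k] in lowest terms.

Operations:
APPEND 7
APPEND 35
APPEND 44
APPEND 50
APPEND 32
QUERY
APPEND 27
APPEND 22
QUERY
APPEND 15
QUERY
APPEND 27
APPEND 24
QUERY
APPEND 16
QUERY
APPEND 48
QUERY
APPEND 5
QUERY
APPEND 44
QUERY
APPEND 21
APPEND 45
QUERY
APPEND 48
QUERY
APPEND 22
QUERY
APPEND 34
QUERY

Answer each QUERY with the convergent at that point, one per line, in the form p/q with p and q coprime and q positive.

17348303/2468261
10334159797/1470311165
155481342932/22121387607
101155411397996/14392068024903
1622694912786897/230871836175002
77990511225169052/11096240204424999
391575251038632157/55712072858299997
17307301556924983960/2462427445969624867
16390328159147773273225/2331963407165888624047
787099596547039580410117/111986010232400874376460
17332581452194018542295799/2466024188519985124906167
590094868971143670018467283/83956808419911895121186138

APPEND 7: p_0 = 7·1 + 0 = 7, q_0 = 7·0 + 1 = 1 → 7/1
APPEND 35: p_1 = 35·7 + 1 = 246, q_1 = 35·1 + 0 = 35 → 246/35
APPEND 44: p_2 = 44·246 + 7 = 10831, q_2 = 44·35 + 1 = 1541 → 10831/1541
APPEND 50: p_3 = 50·10831 + 246 = 541796, q_3 = 50·1541 + 35 = 77085 → 541796/77085
APPEND 32: p_4 = 32·541796 + 10831 = 17348303, q_4 = 32·77085 + 1541 = 2468261 → 17348303/2468261
APPEND 27: p_5 = 27·17348303 + 541796 = 468945977, q_5 = 27·2468261 + 77085 = 66720132 → 468945977/66720132
APPEND 22: p_6 = 22·468945977 + 17348303 = 10334159797, q_6 = 22·66720132 + 2468261 = 1470311165 → 10334159797/1470311165
APPEND 15: p_7 = 15·10334159797 + 468945977 = 155481342932, q_7 = 15·1470311165 + 66720132 = 22121387607 → 155481342932/22121387607
APPEND 27: p_8 = 27·155481342932 + 10334159797 = 4208330418961, q_8 = 27·22121387607 + 1470311165 = 598747776554 → 4208330418961/598747776554
APPEND 24: p_9 = 24·4208330418961 + 155481342932 = 101155411397996, q_9 = 24·598747776554 + 22121387607 = 14392068024903 → 101155411397996/14392068024903
APPEND 16: p_10 = 16·101155411397996 + 4208330418961 = 1622694912786897, q_10 = 16·14392068024903 + 598747776554 = 230871836175002 → 1622694912786897/230871836175002
APPEND 48: p_11 = 48·1622694912786897 + 101155411397996 = 77990511225169052, q_11 = 48·230871836175002 + 14392068024903 = 11096240204424999 → 77990511225169052/11096240204424999
APPEND 5: p_12 = 5·77990511225169052 + 1622694912786897 = 391575251038632157, q_12 = 5·11096240204424999 + 230871836175002 = 55712072858299997 → 391575251038632157/55712072858299997
APPEND 44: p_13 = 44·391575251038632157 + 77990511225169052 = 17307301556924983960, q_13 = 44·55712072858299997 + 11096240204424999 = 2462427445969624867 → 17307301556924983960/2462427445969624867
APPEND 21: p_14 = 21·17307301556924983960 + 391575251038632157 = 363844907946463295317, q_14 = 21·2462427445969624867 + 55712072858299997 = 51766688438220422204 → 363844907946463295317/51766688438220422204
APPEND 45: p_15 = 45·363844907946463295317 + 17307301556924983960 = 16390328159147773273225, q_15 = 45·51766688438220422204 + 2462427445969624867 = 2331963407165888624047 → 16390328159147773273225/2331963407165888624047
APPEND 48: p_16 = 48·16390328159147773273225 + 363844907946463295317 = 787099596547039580410117, q_16 = 48·2331963407165888624047 + 51766688438220422204 = 111986010232400874376460 → 787099596547039580410117/111986010232400874376460
APPEND 22: p_17 = 22·787099596547039580410117 + 16390328159147773273225 = 17332581452194018542295799, q_17 = 22·111986010232400874376460 + 2331963407165888624047 = 2466024188519985124906167 → 17332581452194018542295799/2466024188519985124906167
APPEND 34: p_18 = 34·17332581452194018542295799 + 787099596547039580410117 = 590094868971143670018467283, q_18 = 34·2466024188519985124906167 + 111986010232400874376460 = 83956808419911895121186138 → 590094868971143670018467283/83956808419911895121186138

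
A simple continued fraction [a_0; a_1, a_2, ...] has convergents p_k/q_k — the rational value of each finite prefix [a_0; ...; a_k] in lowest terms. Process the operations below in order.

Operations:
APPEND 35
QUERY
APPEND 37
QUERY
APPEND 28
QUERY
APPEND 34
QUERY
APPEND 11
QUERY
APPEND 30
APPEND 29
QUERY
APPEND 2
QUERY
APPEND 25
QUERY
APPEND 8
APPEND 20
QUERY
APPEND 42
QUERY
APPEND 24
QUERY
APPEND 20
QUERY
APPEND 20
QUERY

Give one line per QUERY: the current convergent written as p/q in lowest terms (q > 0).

35/1
1296/37
36323/1037
1236278/35295
13635381/389282
11912268913/340088177
24234835534/691890109
617783157263/17637340902
99947785030023/2853449687402
4202773471354604/119986677488209
100966511097540519/2882533709404418
2023532995422164984/57770660865576569
40571626419540840199/1158295751020935798

APPEND 35: p_0 = 35·1 + 0 = 35, q_0 = 35·0 + 1 = 1 → 35/1
APPEND 37: p_1 = 37·35 + 1 = 1296, q_1 = 37·1 + 0 = 37 → 1296/37
APPEND 28: p_2 = 28·1296 + 35 = 36323, q_2 = 28·37 + 1 = 1037 → 36323/1037
APPEND 34: p_3 = 34·36323 + 1296 = 1236278, q_3 = 34·1037 + 37 = 35295 → 1236278/35295
APPEND 11: p_4 = 11·1236278 + 36323 = 13635381, q_4 = 11·35295 + 1037 = 389282 → 13635381/389282
APPEND 30: p_5 = 30·13635381 + 1236278 = 410297708, q_5 = 30·389282 + 35295 = 11713755 → 410297708/11713755
APPEND 29: p_6 = 29·410297708 + 13635381 = 11912268913, q_6 = 29·11713755 + 389282 = 340088177 → 11912268913/340088177
APPEND 2: p_7 = 2·11912268913 + 410297708 = 24234835534, q_7 = 2·340088177 + 11713755 = 691890109 → 24234835534/691890109
APPEND 25: p_8 = 25·24234835534 + 11912268913 = 617783157263, q_8 = 25·691890109 + 340088177 = 17637340902 → 617783157263/17637340902
APPEND 8: p_9 = 8·617783157263 + 24234835534 = 4966500093638, q_9 = 8·17637340902 + 691890109 = 141790617325 → 4966500093638/141790617325
APPEND 20: p_10 = 20·4966500093638 + 617783157263 = 99947785030023, q_10 = 20·141790617325 + 17637340902 = 2853449687402 → 99947785030023/2853449687402
APPEND 42: p_11 = 42·99947785030023 + 4966500093638 = 4202773471354604, q_11 = 42·2853449687402 + 141790617325 = 119986677488209 → 4202773471354604/119986677488209
APPEND 24: p_12 = 24·4202773471354604 + 99947785030023 = 100966511097540519, q_12 = 24·119986677488209 + 2853449687402 = 2882533709404418 → 100966511097540519/2882533709404418
APPEND 20: p_13 = 20·100966511097540519 + 4202773471354604 = 2023532995422164984, q_13 = 20·2882533709404418 + 119986677488209 = 57770660865576569 → 2023532995422164984/57770660865576569
APPEND 20: p_14 = 20·2023532995422164984 + 100966511097540519 = 40571626419540840199, q_14 = 20·57770660865576569 + 2882533709404418 = 1158295751020935798 → 40571626419540840199/1158295751020935798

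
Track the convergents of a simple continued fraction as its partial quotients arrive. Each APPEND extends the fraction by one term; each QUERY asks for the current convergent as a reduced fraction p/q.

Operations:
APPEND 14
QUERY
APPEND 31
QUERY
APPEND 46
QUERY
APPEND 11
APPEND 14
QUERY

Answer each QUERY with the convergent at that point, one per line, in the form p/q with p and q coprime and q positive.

14/1
435/31
20024/1427
3109810/221619

APPEND 14: p_0 = 14·1 + 0 = 14, q_0 = 14·0 + 1 = 1 → 14/1
APPEND 31: p_1 = 31·14 + 1 = 435, q_1 = 31·1 + 0 = 31 → 435/31
APPEND 46: p_2 = 46·435 + 14 = 20024, q_2 = 46·31 + 1 = 1427 → 20024/1427
APPEND 11: p_3 = 11·20024 + 435 = 220699, q_3 = 11·1427 + 31 = 15728 → 220699/15728
APPEND 14: p_4 = 14·220699 + 20024 = 3109810, q_4 = 14·15728 + 1427 = 221619 → 3109810/221619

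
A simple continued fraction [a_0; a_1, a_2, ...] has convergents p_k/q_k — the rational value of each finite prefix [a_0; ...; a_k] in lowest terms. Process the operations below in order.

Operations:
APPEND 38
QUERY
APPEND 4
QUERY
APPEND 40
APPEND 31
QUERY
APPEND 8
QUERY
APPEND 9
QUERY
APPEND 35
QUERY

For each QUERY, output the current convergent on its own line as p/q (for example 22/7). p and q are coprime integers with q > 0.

38/1
153/4
191051/4995
1534566/40121
14002145/366084
491609641/12853061

APPEND 38: p_0 = 38·1 + 0 = 38, q_0 = 38·0 + 1 = 1 → 38/1
APPEND 4: p_1 = 4·38 + 1 = 153, q_1 = 4·1 + 0 = 4 → 153/4
APPEND 40: p_2 = 40·153 + 38 = 6158, q_2 = 40·4 + 1 = 161 → 6158/161
APPEND 31: p_3 = 31·6158 + 153 = 191051, q_3 = 31·161 + 4 = 4995 → 191051/4995
APPEND 8: p_4 = 8·191051 + 6158 = 1534566, q_4 = 8·4995 + 161 = 40121 → 1534566/40121
APPEND 9: p_5 = 9·1534566 + 191051 = 14002145, q_5 = 9·40121 + 4995 = 366084 → 14002145/366084
APPEND 35: p_6 = 35·14002145 + 1534566 = 491609641, q_6 = 35·366084 + 40121 = 12853061 → 491609641/12853061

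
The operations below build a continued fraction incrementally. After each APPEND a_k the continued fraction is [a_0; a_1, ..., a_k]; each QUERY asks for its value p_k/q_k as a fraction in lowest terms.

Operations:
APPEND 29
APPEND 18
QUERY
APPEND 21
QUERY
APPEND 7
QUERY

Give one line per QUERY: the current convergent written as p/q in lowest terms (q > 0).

523/18
11012/379
77607/2671

APPEND 29: p_0 = 29·1 + 0 = 29, q_0 = 29·0 + 1 = 1 → 29/1
APPEND 18: p_1 = 18·29 + 1 = 523, q_1 = 18·1 + 0 = 18 → 523/18
APPEND 21: p_2 = 21·523 + 29 = 11012, q_2 = 21·18 + 1 = 379 → 11012/379
APPEND 7: p_3 = 7·11012 + 523 = 77607, q_3 = 7·379 + 18 = 2671 → 77607/2671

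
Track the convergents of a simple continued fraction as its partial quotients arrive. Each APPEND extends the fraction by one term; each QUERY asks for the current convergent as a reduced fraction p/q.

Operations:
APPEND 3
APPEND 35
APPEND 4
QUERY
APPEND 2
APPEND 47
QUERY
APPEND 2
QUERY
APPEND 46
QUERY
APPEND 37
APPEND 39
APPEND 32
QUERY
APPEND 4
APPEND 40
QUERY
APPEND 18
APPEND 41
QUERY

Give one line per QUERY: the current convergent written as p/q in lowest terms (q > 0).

427/141
45547/15040
92054/30397
4280031/1413302
198045009041/65396116843
32132604650401/10610454554563
23778727760278733/7851934600720720

APPEND 3: p_0 = 3·1 + 0 = 3, q_0 = 3·0 + 1 = 1 → 3/1
APPEND 35: p_1 = 35·3 + 1 = 106, q_1 = 35·1 + 0 = 35 → 106/35
APPEND 4: p_2 = 4·106 + 3 = 427, q_2 = 4·35 + 1 = 141 → 427/141
APPEND 2: p_3 = 2·427 + 106 = 960, q_3 = 2·141 + 35 = 317 → 960/317
APPEND 47: p_4 = 47·960 + 427 = 45547, q_4 = 47·317 + 141 = 15040 → 45547/15040
APPEND 2: p_5 = 2·45547 + 960 = 92054, q_5 = 2·15040 + 317 = 30397 → 92054/30397
APPEND 46: p_6 = 46·92054 + 45547 = 4280031, q_6 = 46·30397 + 15040 = 1413302 → 4280031/1413302
APPEND 37: p_7 = 37·4280031 + 92054 = 158453201, q_7 = 37·1413302 + 30397 = 52322571 → 158453201/52322571
APPEND 39: p_8 = 39·158453201 + 4280031 = 6183954870, q_8 = 39·52322571 + 1413302 = 2041993571 → 6183954870/2041993571
APPEND 32: p_9 = 32·6183954870 + 158453201 = 198045009041, q_9 = 32·2041993571 + 52322571 = 65396116843 → 198045009041/65396116843
APPEND 4: p_10 = 4·198045009041 + 6183954870 = 798363991034, q_10 = 4·65396116843 + 2041993571 = 263626460943 → 798363991034/263626460943
APPEND 40: p_11 = 40·798363991034 + 198045009041 = 32132604650401, q_11 = 40·263626460943 + 65396116843 = 10610454554563 → 32132604650401/10610454554563
APPEND 18: p_12 = 18·32132604650401 + 798363991034 = 579185247698252, q_12 = 18·10610454554563 + 263626460943 = 191251808443077 → 579185247698252/191251808443077
APPEND 41: p_13 = 41·579185247698252 + 32132604650401 = 23778727760278733, q_13 = 41·191251808443077 + 10610454554563 = 7851934600720720 → 23778727760278733/7851934600720720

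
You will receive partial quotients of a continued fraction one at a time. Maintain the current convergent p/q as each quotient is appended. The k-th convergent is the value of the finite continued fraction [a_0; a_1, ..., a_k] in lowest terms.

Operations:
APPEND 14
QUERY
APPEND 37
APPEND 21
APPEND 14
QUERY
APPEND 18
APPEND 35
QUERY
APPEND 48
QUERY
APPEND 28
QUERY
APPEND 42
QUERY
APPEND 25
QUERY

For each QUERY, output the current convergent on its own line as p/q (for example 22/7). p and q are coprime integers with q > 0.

APPEND 14: p_0 = 14·1 + 0 = 14, q_0 = 14·0 + 1 = 1 → 14/1
APPEND 37: p_1 = 37·14 + 1 = 519, q_1 = 37·1 + 0 = 37 → 519/37
APPEND 21: p_2 = 21·519 + 14 = 10913, q_2 = 21·37 + 1 = 778 → 10913/778
APPEND 14: p_3 = 14·10913 + 519 = 153301, q_3 = 14·778 + 37 = 10929 → 153301/10929
APPEND 18: p_4 = 18·153301 + 10913 = 2770331, q_4 = 18·10929 + 778 = 197500 → 2770331/197500
APPEND 35: p_5 = 35·2770331 + 153301 = 97114886, q_5 = 35·197500 + 10929 = 6923429 → 97114886/6923429
APPEND 48: p_6 = 48·97114886 + 2770331 = 4664284859, q_6 = 48·6923429 + 197500 = 332522092 → 4664284859/332522092
APPEND 28: p_7 = 28·4664284859 + 97114886 = 130697090938, q_7 = 28·332522092 + 6923429 = 9317542005 → 130697090938/9317542005
APPEND 42: p_8 = 42·130697090938 + 4664284859 = 5493942104255, q_8 = 42·9317542005 + 332522092 = 391669286302 → 5493942104255/391669286302
APPEND 25: p_9 = 25·5493942104255 + 130697090938 = 137479249697313, q_9 = 25·391669286302 + 9317542005 = 9801049699555 → 137479249697313/9801049699555

14/1
153301/10929
97114886/6923429
4664284859/332522092
130697090938/9317542005
5493942104255/391669286302
137479249697313/9801049699555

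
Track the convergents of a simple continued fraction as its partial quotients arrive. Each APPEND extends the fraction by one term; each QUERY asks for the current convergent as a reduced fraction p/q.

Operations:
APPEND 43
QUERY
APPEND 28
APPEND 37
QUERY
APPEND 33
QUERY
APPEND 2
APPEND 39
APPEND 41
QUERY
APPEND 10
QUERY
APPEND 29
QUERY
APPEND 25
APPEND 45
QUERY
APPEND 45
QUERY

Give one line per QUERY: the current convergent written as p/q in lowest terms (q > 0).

43/1
44628/1037
1473929/34249
4848408689/112660209
48602267773/1129348204
1414314174106/32863758125
1594704862093141/37055412317930
71797125250811768/1668316277608179

APPEND 43: p_0 = 43·1 + 0 = 43, q_0 = 43·0 + 1 = 1 → 43/1
APPEND 28: p_1 = 28·43 + 1 = 1205, q_1 = 28·1 + 0 = 28 → 1205/28
APPEND 37: p_2 = 37·1205 + 43 = 44628, q_2 = 37·28 + 1 = 1037 → 44628/1037
APPEND 33: p_3 = 33·44628 + 1205 = 1473929, q_3 = 33·1037 + 28 = 34249 → 1473929/34249
APPEND 2: p_4 = 2·1473929 + 44628 = 2992486, q_4 = 2·34249 + 1037 = 69535 → 2992486/69535
APPEND 39: p_5 = 39·2992486 + 1473929 = 118180883, q_5 = 39·69535 + 34249 = 2746114 → 118180883/2746114
APPEND 41: p_6 = 41·118180883 + 2992486 = 4848408689, q_6 = 41·2746114 + 69535 = 112660209 → 4848408689/112660209
APPEND 10: p_7 = 10·4848408689 + 118180883 = 48602267773, q_7 = 10·112660209 + 2746114 = 1129348204 → 48602267773/1129348204
APPEND 29: p_8 = 29·48602267773 + 4848408689 = 1414314174106, q_8 = 29·1129348204 + 112660209 = 32863758125 → 1414314174106/32863758125
APPEND 25: p_9 = 25·1414314174106 + 48602267773 = 35406456620423, q_9 = 25·32863758125 + 1129348204 = 822723301329 → 35406456620423/822723301329
APPEND 45: p_10 = 45·35406456620423 + 1414314174106 = 1594704862093141, q_10 = 45·822723301329 + 32863758125 = 37055412317930 → 1594704862093141/37055412317930
APPEND 45: p_11 = 45·1594704862093141 + 35406456620423 = 71797125250811768, q_11 = 45·37055412317930 + 822723301329 = 1668316277608179 → 71797125250811768/1668316277608179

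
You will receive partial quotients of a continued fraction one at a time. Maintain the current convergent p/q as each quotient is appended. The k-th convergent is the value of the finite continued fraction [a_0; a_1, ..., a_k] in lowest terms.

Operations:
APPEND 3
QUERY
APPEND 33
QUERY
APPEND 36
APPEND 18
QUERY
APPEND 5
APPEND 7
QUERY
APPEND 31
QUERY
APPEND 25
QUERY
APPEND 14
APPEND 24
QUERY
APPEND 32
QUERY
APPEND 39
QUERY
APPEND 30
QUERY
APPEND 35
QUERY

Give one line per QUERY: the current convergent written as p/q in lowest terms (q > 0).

3/1
100/33
64954/21435
2363565/779983
73598888/24287837
1842335765/607975908
622633526117/205470789084
19950139135342/6583601201237
778678059804455/256965917637327
23380291933268992/7715561130321047
819088895724219175/270301605478873972

APPEND 3: p_0 = 3·1 + 0 = 3, q_0 = 3·0 + 1 = 1 → 3/1
APPEND 33: p_1 = 33·3 + 1 = 100, q_1 = 33·1 + 0 = 33 → 100/33
APPEND 36: p_2 = 36·100 + 3 = 3603, q_2 = 36·33 + 1 = 1189 → 3603/1189
APPEND 18: p_3 = 18·3603 + 100 = 64954, q_3 = 18·1189 + 33 = 21435 → 64954/21435
APPEND 5: p_4 = 5·64954 + 3603 = 328373, q_4 = 5·21435 + 1189 = 108364 → 328373/108364
APPEND 7: p_5 = 7·328373 + 64954 = 2363565, q_5 = 7·108364 + 21435 = 779983 → 2363565/779983
APPEND 31: p_6 = 31·2363565 + 328373 = 73598888, q_6 = 31·779983 + 108364 = 24287837 → 73598888/24287837
APPEND 25: p_7 = 25·73598888 + 2363565 = 1842335765, q_7 = 25·24287837 + 779983 = 607975908 → 1842335765/607975908
APPEND 14: p_8 = 14·1842335765 + 73598888 = 25866299598, q_8 = 14·607975908 + 24287837 = 8535950549 → 25866299598/8535950549
APPEND 24: p_9 = 24·25866299598 + 1842335765 = 622633526117, q_9 = 24·8535950549 + 607975908 = 205470789084 → 622633526117/205470789084
APPEND 32: p_10 = 32·622633526117 + 25866299598 = 19950139135342, q_10 = 32·205470789084 + 8535950549 = 6583601201237 → 19950139135342/6583601201237
APPEND 39: p_11 = 39·19950139135342 + 622633526117 = 778678059804455, q_11 = 39·6583601201237 + 205470789084 = 256965917637327 → 778678059804455/256965917637327
APPEND 30: p_12 = 30·778678059804455 + 19950139135342 = 23380291933268992, q_12 = 30·256965917637327 + 6583601201237 = 7715561130321047 → 23380291933268992/7715561130321047
APPEND 35: p_13 = 35·23380291933268992 + 778678059804455 = 819088895724219175, q_13 = 35·7715561130321047 + 256965917637327 = 270301605478873972 → 819088895724219175/270301605478873972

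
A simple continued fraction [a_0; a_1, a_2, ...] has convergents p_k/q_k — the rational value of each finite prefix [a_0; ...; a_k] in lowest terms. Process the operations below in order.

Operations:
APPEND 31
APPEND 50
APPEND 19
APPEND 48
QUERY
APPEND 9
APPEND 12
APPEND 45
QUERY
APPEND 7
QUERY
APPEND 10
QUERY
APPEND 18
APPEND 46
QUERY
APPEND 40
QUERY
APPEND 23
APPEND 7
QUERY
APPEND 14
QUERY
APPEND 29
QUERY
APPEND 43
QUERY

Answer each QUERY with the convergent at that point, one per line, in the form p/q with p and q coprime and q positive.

APPEND 31: p_0 = 31·1 + 0 = 31, q_0 = 31·0 + 1 = 1 → 31/1
APPEND 50: p_1 = 50·31 + 1 = 1551, q_1 = 50·1 + 0 = 50 → 1551/50
APPEND 19: p_2 = 19·1551 + 31 = 29500, q_2 = 19·50 + 1 = 951 → 29500/951
APPEND 48: p_3 = 48·29500 + 1551 = 1417551, q_3 = 48·951 + 50 = 45698 → 1417551/45698
APPEND 9: p_4 = 9·1417551 + 29500 = 12787459, q_4 = 9·45698 + 951 = 412233 → 12787459/412233
APPEND 12: p_5 = 12·12787459 + 1417551 = 154867059, q_5 = 12·412233 + 45698 = 4992494 → 154867059/4992494
APPEND 45: p_6 = 45·154867059 + 12787459 = 6981805114, q_6 = 45·4992494 + 412233 = 225074463 → 6981805114/225074463
APPEND 7: p_7 = 7·6981805114 + 154867059 = 49027502857, q_7 = 7·225074463 + 4992494 = 1580513735 → 49027502857/1580513735
APPEND 10: p_8 = 10·49027502857 + 6981805114 = 497256833684, q_8 = 10·1580513735 + 225074463 = 16030211813 → 497256833684/16030211813
APPEND 18: p_9 = 18·497256833684 + 49027502857 = 8999650509169, q_9 = 18·16030211813 + 1580513735 = 290124326369 → 8999650509169/290124326369
APPEND 46: p_10 = 46·8999650509169 + 497256833684 = 414481180255458, q_10 = 46·290124326369 + 16030211813 = 13361749224787 → 414481180255458/13361749224787
APPEND 40: p_11 = 40·414481180255458 + 8999650509169 = 16588246860727489, q_11 = 40·13361749224787 + 290124326369 = 534760093317849 → 16588246860727489/534760093317849
APPEND 23: p_12 = 23·16588246860727489 + 414481180255458 = 381944158976987705, q_12 = 23·534760093317849 + 13361749224787 = 12312843895535314 → 381944158976987705/12312843895535314
APPEND 7: p_13 = 7·381944158976987705 + 16588246860727489 = 2690197359699641424, q_13 = 7·12312843895535314 + 534760093317849 = 86724667362065047 → 2690197359699641424/86724667362065047
APPEND 14: p_14 = 14·2690197359699641424 + 381944158976987705 = 38044707194771967641, q_14 = 14·86724667362065047 + 12312843895535314 = 1226458186964445972 → 38044707194771967641/1226458186964445972
APPEND 29: p_15 = 29·38044707194771967641 + 2690197359699641424 = 1105986706008086703013, q_15 = 29·1226458186964445972 + 86724667362065047 = 35654012089330998235 → 1105986706008086703013/35654012089330998235
APPEND 43: p_16 = 43·1105986706008086703013 + 38044707194771967641 = 47595473065542500197200, q_16 = 43·35654012089330998235 + 1226458186964445972 = 1534348978028197370077 → 47595473065542500197200/1534348978028197370077

1417551/45698
6981805114/225074463
49027502857/1580513735
497256833684/16030211813
414481180255458/13361749224787
16588246860727489/534760093317849
2690197359699641424/86724667362065047
38044707194771967641/1226458186964445972
1105986706008086703013/35654012089330998235
47595473065542500197200/1534348978028197370077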